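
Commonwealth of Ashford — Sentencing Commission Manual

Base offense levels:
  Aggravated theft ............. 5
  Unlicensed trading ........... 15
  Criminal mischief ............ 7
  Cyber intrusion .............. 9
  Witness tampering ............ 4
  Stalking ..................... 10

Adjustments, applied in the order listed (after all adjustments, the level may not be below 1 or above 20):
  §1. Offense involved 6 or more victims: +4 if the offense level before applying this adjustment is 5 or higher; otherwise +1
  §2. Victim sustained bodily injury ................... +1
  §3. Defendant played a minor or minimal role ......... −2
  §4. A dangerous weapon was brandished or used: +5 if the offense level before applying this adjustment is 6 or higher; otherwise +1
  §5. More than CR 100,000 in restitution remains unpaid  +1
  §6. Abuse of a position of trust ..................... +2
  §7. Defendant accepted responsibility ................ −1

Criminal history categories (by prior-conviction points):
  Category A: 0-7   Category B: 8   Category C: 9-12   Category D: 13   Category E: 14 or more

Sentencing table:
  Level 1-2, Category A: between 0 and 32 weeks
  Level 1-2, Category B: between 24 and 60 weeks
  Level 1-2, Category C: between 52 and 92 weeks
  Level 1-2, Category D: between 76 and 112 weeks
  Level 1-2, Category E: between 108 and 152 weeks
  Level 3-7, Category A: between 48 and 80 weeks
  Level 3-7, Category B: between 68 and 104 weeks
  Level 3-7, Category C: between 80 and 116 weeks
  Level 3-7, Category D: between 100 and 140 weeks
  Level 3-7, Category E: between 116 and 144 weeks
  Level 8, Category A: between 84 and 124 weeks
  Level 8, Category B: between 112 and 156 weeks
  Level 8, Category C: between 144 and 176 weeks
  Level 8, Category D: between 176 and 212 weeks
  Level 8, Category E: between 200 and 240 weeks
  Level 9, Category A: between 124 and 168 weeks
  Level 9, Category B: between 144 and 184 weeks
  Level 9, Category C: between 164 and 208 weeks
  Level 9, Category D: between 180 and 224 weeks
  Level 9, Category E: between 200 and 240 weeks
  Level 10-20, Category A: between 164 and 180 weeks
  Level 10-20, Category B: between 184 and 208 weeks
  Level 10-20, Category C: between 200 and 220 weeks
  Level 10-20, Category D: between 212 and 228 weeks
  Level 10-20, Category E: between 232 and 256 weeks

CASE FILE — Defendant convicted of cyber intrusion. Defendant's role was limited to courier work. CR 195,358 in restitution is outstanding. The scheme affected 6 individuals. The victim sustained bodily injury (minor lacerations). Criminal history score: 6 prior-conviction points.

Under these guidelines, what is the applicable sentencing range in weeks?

Base offense level for cyber intrusion: 9.
§1 applies (level before this adjustment is 9 ≥ 5, so +4): 9 + 4 = 13.
§2 applies: 13 + 1 = 14.
§3 applies: 14 − 2 = 12.
§4 does not apply.
§5 applies: 12 + 1 = 13.
§7 does not apply.
Final offense level: 13.
Criminal history: 6 prior points → Category A (0-7).
Level 13 falls in the 10-20 band.
Grid: Level 10-20 × Category A = 164-180 weeks.

164-180 weeks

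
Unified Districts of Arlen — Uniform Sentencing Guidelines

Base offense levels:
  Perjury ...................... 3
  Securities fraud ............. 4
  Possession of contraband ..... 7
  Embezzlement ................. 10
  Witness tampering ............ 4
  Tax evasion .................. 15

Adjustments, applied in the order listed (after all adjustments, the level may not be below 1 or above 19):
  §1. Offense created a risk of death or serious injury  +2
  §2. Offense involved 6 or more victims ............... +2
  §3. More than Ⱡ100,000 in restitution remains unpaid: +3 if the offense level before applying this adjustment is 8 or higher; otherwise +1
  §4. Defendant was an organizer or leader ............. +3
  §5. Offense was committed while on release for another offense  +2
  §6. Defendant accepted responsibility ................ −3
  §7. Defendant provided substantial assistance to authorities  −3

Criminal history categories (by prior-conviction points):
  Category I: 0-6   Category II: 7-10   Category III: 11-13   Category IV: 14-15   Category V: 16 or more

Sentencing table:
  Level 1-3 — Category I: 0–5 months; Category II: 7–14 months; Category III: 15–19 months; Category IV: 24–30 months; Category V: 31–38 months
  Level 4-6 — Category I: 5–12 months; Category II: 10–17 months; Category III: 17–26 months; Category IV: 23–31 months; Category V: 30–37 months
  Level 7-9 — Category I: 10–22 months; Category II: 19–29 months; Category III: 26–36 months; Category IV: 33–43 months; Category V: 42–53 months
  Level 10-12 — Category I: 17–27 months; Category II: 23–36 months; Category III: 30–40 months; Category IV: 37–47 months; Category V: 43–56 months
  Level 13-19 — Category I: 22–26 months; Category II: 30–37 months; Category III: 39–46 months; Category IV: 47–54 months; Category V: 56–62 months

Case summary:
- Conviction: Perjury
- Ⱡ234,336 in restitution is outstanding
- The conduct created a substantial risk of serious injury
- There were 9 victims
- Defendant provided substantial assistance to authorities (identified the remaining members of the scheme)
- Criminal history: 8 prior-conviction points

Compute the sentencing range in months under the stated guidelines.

10-17 months

Base offense level for perjury: 3.
§1 applies: 3 + 2 = 5.
§2 applies: 5 + 2 = 7.
§3 applies (level before this adjustment is 7 < 8, so +1): 7 + 1 = 8.
§5 does not apply.
§7 applies: 8 − 3 = 5.
Final offense level: 5.
Criminal history: 8 prior points → Category II (7-10).
Level 5 falls in the 4-6 band.
Grid: Level 4-6 × Category II = 10-17 months.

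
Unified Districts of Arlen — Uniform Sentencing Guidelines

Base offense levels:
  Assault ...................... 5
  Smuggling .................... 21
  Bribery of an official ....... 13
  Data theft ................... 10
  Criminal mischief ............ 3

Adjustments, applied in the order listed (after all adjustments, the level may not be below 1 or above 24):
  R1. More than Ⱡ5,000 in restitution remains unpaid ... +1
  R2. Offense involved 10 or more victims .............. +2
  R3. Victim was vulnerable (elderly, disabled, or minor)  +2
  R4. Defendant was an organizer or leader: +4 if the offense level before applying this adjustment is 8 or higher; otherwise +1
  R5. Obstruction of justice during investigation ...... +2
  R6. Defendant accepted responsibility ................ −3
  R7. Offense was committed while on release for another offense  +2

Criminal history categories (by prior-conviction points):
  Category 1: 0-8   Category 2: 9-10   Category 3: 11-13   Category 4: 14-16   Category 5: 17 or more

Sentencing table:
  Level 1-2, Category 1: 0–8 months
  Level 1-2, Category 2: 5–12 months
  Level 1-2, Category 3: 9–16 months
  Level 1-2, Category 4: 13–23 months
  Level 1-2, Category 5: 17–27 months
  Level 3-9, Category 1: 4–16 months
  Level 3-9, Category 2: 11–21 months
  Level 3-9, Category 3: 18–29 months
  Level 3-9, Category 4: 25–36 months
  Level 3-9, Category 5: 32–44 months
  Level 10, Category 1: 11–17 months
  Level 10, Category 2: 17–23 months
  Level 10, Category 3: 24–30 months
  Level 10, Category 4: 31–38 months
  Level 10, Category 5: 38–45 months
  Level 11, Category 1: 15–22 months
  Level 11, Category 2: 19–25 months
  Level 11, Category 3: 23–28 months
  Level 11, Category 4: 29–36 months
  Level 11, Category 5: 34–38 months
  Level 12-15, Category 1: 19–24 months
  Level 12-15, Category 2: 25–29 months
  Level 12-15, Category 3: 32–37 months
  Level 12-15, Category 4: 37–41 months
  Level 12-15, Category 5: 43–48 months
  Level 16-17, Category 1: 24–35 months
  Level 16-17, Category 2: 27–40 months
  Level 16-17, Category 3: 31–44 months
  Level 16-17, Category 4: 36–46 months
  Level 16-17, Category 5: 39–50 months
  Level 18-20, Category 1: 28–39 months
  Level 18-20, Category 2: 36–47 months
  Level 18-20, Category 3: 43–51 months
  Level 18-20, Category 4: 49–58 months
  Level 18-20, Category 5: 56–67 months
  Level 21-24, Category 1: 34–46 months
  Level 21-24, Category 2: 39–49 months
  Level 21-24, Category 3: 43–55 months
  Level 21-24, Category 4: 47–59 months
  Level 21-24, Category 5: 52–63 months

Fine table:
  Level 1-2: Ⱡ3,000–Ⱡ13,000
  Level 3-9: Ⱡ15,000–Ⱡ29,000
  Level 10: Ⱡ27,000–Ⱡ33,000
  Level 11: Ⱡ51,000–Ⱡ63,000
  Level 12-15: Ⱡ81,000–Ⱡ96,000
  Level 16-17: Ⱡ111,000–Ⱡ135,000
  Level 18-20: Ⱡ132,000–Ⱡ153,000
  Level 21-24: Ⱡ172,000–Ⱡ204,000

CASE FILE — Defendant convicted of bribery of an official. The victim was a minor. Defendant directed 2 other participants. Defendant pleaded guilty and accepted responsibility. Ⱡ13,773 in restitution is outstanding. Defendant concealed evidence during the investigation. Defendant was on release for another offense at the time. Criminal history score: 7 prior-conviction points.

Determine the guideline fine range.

Ⱡ172,000–Ⱡ204,000

Base offense level for bribery of an official: 13.
R1 applies: 13 + 1 = 14.
R2 does not apply.
R3 applies: 14 + 2 = 16.
R4 applies (level before this adjustment is 16 ≥ 8, so +4): 16 + 4 = 20.
R5 applies: 20 + 2 = 22.
R6 applies: 22 − 3 = 19.
R7 applies: 19 + 2 = 21.
Final offense level: 21.
Level 21 falls in the 21-24 band.
Fine table: Level 21-24 → Ⱡ172,000–Ⱡ204,000.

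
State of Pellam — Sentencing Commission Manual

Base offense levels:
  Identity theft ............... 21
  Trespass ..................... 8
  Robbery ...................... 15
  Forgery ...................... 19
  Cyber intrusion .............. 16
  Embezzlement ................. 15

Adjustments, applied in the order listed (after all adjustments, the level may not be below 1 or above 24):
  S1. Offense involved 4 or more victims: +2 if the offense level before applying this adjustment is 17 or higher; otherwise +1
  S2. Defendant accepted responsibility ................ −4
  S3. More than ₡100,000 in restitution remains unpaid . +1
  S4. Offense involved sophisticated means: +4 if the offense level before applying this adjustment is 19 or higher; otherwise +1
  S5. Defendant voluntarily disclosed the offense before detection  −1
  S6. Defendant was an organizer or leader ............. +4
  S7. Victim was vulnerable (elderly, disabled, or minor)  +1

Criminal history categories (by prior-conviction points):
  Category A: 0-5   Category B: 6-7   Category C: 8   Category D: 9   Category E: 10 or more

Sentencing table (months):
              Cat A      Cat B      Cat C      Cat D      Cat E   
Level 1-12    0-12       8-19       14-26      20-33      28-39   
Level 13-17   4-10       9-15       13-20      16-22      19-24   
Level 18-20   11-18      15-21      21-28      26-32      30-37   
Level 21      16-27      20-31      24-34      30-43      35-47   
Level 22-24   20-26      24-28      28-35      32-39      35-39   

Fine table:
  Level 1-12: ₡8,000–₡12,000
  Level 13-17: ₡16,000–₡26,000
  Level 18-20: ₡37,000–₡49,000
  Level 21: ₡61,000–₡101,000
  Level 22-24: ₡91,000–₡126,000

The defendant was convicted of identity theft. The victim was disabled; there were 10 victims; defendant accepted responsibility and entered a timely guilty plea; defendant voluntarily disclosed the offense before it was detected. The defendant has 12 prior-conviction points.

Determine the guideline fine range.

Base offense level for identity theft: 21.
S1 applies (level before this adjustment is 21 ≥ 17, so +2): 21 + 2 = 23.
S2 applies: 23 − 4 = 19.
S4 does not apply.
S5 applies: 19 − 1 = 18.
S7 applies: 18 + 1 = 19.
Final offense level: 19.
Level 19 falls in the 18-20 band.
Fine table: Level 18-20 → ₡37,000–₡49,000.

₡37,000–₡49,000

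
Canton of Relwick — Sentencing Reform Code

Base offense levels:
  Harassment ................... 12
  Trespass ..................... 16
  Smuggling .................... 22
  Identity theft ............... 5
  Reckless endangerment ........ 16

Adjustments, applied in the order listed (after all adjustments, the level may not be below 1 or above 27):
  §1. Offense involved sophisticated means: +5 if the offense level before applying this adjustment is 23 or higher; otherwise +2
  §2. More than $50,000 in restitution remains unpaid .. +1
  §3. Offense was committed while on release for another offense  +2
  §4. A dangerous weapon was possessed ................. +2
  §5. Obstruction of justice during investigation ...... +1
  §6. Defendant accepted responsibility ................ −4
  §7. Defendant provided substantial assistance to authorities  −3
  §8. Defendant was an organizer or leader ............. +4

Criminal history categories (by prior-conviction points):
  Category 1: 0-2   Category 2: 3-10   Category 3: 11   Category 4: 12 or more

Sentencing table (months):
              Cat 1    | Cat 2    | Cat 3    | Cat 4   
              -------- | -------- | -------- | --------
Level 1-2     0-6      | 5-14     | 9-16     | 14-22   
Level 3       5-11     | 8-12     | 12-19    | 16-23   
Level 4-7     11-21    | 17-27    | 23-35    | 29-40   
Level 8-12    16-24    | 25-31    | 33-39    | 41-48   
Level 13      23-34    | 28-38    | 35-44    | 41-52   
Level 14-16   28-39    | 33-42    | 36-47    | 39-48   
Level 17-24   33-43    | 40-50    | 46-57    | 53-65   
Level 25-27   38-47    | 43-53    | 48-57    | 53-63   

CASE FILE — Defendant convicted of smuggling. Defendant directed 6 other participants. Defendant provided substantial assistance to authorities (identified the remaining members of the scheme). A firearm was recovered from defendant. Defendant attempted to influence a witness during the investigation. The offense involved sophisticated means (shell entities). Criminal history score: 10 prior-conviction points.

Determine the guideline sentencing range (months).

Base offense level for smuggling: 22.
§1 applies (level before this adjustment is 22 < 23, so +2): 22 + 2 = 24.
§2 does not apply.
§4 applies: 24 + 2 = 26.
§5 applies: 26 + 1 = 27.
§7 applies: 27 − 3 = 24.
§8 applies: 24 + 4 = 28.
Level 28 exceeds the maximum of 27; capped at 27.
Final offense level: 27.
Criminal history: 10 prior points → Category 2 (3-10).
Level 27 falls in the 25-27 band.
Grid: Level 25-27 × Category 2 = 43-53 months.

43-53 months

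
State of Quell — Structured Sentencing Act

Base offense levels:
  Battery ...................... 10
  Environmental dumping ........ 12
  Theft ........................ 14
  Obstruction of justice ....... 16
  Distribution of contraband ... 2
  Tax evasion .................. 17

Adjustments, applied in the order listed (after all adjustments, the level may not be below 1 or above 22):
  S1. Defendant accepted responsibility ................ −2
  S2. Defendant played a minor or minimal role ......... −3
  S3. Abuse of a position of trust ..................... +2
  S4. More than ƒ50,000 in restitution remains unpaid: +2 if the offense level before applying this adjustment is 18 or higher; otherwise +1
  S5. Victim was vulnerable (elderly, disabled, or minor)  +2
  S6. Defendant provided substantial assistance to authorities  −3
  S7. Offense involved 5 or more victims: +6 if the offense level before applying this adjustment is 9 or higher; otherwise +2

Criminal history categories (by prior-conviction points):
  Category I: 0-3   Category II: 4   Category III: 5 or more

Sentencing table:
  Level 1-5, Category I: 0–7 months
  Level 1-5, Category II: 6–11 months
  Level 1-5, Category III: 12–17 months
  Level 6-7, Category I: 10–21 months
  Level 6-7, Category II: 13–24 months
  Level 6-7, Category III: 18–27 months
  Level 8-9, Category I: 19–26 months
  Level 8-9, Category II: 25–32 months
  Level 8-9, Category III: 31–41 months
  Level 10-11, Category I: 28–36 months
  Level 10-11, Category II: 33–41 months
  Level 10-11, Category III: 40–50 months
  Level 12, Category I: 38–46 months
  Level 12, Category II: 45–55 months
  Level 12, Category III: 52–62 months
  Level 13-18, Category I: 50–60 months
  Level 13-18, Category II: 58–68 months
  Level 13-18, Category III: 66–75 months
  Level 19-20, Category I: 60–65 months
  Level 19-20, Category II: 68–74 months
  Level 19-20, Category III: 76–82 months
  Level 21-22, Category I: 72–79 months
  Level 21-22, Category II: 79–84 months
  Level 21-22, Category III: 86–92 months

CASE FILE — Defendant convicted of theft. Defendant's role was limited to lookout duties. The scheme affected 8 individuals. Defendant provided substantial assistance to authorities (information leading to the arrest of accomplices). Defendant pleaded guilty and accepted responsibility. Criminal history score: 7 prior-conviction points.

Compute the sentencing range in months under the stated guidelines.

Base offense level for theft: 14.
S1 applies: 14 − 2 = 12.
S2 applies: 12 − 3 = 9.
S4 does not apply.
S6 applies: 9 − 3 = 6.
S7 applies (level before this adjustment is 6 < 9, so +2): 6 + 2 = 8.
Final offense level: 8.
Criminal history: 7 prior points → Category III (5+).
Level 8 falls in the 8-9 band.
Grid: Level 8-9 × Category III = 31-41 months.

31-41 months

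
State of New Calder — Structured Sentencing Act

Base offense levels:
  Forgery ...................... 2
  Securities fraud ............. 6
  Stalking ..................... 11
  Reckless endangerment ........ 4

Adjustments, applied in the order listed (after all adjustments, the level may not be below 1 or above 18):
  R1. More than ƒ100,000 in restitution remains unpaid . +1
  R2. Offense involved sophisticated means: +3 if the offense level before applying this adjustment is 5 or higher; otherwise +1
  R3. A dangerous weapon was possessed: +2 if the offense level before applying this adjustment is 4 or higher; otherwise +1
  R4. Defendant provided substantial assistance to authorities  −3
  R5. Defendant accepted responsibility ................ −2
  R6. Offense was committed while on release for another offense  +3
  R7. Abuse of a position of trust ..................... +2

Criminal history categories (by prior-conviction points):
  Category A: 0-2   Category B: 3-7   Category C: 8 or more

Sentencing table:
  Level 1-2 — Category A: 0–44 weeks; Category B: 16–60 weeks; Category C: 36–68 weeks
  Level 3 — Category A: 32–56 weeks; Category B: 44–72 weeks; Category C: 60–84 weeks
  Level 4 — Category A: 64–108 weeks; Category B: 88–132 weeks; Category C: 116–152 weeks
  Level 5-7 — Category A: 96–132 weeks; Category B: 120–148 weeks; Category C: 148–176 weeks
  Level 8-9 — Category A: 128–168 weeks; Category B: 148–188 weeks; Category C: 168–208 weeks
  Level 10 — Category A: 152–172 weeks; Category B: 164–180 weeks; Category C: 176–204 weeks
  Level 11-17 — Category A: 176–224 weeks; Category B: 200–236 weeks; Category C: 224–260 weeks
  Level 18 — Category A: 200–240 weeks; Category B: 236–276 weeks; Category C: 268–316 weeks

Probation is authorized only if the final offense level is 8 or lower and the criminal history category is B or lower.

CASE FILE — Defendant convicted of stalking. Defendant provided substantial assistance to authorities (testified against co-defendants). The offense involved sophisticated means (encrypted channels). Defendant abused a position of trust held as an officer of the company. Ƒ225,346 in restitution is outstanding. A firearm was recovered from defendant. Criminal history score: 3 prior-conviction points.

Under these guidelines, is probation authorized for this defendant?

Base offense level for stalking: 11.
R1 applies: 11 + 1 = 12.
R2 applies (level before this adjustment is 12 ≥ 5, so +3): 12 + 3 = 15.
R3 applies (level before this adjustment is 15 ≥ 4, so +2): 15 + 2 = 17.
R4 applies: 17 − 3 = 14.
R7 applies: 14 + 2 = 16.
Final offense level: 16.
Criminal history: 3 prior points → Category B (3-7).
Level 16 falls in the 11-17 band.
Grid: Level 11-17 × Category B = 200-236 weeks.
Probation check: level 16 > 8 and category B ≤ B → not eligible.

No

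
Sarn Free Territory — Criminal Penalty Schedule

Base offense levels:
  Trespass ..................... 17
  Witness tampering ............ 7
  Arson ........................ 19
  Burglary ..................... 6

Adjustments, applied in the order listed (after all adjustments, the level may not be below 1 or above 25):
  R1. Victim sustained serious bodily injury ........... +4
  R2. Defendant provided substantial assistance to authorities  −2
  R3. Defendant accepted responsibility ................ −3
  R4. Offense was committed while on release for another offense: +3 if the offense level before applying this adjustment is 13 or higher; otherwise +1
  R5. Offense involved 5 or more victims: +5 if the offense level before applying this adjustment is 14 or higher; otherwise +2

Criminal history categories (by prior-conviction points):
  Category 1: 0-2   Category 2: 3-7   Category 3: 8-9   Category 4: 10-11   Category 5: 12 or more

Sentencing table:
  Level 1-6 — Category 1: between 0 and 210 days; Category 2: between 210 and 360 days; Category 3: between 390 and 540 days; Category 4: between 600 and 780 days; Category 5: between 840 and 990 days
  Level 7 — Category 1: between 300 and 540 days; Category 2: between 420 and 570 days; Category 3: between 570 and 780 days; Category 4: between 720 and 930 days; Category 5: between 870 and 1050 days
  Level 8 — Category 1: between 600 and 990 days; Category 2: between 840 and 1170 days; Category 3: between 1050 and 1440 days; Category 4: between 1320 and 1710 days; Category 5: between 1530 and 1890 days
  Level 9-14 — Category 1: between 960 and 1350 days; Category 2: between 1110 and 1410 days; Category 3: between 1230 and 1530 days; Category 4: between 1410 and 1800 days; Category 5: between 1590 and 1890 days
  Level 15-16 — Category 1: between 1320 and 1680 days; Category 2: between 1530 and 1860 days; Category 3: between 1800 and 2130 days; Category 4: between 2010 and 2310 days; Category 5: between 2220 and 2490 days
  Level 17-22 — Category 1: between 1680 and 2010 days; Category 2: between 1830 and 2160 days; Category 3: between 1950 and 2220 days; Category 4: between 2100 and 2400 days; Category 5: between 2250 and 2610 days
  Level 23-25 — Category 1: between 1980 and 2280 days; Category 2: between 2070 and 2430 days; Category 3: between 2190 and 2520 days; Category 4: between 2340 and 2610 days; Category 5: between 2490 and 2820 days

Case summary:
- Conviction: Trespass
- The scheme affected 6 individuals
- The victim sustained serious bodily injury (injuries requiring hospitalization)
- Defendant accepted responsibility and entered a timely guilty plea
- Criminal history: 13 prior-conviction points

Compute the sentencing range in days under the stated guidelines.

Base offense level for trespass: 17.
R1 applies: 17 + 4 = 21.
R3 applies: 21 − 3 = 18.
R4 does not apply.
R5 applies (level before this adjustment is 18 ≥ 14, so +5): 18 + 5 = 23.
Final offense level: 23.
Criminal history: 13 prior points → Category 5 (12+).
Level 23 falls in the 23-25 band.
Grid: Level 23-25 × Category 5 = 2490-2820 days.

2490-2820 days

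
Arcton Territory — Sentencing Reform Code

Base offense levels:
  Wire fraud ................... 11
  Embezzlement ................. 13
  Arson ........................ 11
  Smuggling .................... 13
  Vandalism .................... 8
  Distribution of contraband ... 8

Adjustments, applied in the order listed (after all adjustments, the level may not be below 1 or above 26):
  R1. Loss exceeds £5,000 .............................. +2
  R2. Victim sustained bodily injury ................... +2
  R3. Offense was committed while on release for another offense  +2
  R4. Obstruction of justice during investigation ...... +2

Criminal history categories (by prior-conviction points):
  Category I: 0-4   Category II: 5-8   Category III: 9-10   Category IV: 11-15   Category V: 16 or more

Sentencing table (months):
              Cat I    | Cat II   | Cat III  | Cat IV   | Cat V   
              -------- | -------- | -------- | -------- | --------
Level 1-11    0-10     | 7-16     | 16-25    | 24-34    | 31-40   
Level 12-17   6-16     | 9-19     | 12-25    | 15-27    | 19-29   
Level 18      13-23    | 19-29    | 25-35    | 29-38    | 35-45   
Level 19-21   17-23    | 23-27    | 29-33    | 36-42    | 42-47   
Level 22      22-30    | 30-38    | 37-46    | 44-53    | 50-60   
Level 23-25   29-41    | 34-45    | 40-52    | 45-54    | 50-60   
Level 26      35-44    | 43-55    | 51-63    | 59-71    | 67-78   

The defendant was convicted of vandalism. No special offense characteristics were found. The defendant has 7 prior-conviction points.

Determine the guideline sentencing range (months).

Base offense level for vandalism: 8.
Final offense level: 8.
Criminal history: 7 prior points → Category II (5-8).
Level 8 falls in the 1-11 band.
Grid: Level 1-11 × Category II = 7-16 months.

7-16 months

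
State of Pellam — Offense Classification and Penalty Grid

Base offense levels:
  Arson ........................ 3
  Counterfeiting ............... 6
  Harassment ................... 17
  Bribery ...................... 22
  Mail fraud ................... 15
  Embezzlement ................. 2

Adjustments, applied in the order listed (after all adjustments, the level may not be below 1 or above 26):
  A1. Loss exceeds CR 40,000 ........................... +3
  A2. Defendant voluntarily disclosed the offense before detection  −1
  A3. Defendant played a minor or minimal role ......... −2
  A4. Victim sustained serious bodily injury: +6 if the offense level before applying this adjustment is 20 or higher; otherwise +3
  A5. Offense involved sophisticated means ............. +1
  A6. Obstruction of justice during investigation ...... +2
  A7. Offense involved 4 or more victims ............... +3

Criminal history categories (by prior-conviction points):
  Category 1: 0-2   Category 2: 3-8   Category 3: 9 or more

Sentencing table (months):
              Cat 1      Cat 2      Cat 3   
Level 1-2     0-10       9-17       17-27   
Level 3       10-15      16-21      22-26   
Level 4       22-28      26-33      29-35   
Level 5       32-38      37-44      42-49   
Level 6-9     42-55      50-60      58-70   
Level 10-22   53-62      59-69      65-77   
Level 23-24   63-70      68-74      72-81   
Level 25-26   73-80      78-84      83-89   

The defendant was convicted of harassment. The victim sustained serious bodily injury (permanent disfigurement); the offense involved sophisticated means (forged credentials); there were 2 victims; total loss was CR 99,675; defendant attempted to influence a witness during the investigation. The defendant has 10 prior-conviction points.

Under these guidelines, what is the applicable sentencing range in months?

Base offense level for harassment: 17.
A1 applies: 17 + 3 = 20.
A2 does not apply.
A3 does not apply.
A4 applies (level before this adjustment is 20 ≥ 20, so +6): 20 + 6 = 26.
A5 applies: 26 + 1 = 27.
A6 applies: 27 + 2 = 29.
Level 29 exceeds the maximum of 26; capped at 26.
Final offense level: 26.
Criminal history: 10 prior points → Category 3 (9+).
Level 26 falls in the 25-26 band.
Grid: Level 25-26 × Category 3 = 83-89 months.

83-89 months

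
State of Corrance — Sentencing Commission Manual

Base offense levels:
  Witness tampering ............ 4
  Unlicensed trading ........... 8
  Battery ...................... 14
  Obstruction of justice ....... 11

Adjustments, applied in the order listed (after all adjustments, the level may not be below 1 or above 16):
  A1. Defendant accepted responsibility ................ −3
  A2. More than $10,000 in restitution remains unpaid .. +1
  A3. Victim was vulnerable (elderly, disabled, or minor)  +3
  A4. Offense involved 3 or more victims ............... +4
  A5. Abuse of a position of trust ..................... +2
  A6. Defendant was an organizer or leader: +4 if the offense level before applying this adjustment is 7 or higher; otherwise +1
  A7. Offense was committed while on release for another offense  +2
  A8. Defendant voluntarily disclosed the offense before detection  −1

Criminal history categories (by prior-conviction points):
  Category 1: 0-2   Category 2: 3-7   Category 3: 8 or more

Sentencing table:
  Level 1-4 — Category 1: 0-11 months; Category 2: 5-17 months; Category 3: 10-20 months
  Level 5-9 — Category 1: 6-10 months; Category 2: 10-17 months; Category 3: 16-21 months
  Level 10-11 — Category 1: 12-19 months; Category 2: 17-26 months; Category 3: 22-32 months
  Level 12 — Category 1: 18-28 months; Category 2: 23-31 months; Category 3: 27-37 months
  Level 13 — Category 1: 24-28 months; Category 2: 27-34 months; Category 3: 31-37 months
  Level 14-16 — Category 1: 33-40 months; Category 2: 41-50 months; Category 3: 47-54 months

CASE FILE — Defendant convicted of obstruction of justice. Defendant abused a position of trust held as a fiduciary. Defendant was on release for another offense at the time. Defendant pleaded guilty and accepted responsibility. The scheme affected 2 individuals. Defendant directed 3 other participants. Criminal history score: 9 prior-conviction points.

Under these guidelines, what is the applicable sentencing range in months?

47-54 months

Base offense level for obstruction of justice: 11.
A1 applies: 11 − 3 = 8.
A3 does not apply.
A4 does not apply.
A5 applies: 8 + 2 = 10.
A6 applies (level before this adjustment is 10 ≥ 7, so +4): 10 + 4 = 14.
A7 applies: 14 + 2 = 16.
Final offense level: 16.
Criminal history: 9 prior points → Category 3 (8+).
Level 16 falls in the 14-16 band.
Grid: Level 14-16 × Category 3 = 47-54 months.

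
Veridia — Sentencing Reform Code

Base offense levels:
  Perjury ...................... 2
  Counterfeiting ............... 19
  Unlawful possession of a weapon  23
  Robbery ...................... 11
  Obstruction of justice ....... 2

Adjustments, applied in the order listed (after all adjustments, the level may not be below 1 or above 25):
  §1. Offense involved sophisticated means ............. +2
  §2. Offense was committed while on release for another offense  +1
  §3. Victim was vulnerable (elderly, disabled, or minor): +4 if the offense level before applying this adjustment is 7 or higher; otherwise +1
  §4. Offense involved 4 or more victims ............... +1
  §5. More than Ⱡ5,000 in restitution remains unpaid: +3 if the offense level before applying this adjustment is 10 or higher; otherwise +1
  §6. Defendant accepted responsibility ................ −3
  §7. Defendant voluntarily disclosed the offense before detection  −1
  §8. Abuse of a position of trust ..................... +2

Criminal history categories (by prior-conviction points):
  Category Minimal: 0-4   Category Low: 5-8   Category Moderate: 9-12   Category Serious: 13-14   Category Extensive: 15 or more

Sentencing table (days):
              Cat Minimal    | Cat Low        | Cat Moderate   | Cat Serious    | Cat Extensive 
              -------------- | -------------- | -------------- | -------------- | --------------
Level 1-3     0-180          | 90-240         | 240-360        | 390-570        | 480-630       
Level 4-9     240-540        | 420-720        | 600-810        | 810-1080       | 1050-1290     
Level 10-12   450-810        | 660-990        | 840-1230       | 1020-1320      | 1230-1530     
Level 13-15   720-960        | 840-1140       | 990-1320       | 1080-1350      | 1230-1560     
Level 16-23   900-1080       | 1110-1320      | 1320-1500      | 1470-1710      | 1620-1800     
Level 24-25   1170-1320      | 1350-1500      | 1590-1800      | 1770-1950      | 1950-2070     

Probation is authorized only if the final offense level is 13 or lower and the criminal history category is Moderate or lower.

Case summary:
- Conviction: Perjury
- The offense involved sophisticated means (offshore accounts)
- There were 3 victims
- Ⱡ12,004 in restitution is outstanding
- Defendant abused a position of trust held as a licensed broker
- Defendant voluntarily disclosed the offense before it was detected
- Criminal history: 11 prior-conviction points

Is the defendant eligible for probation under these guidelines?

Yes

Base offense level for perjury: 2.
§1 applies: 2 + 2 = 4.
§3 does not apply.
§5 applies (level before this adjustment is 4 < 10, so +1): 4 + 1 = 5.
§7 applies: 5 − 1 = 4.
§8 applies: 4 + 2 = 6.
Final offense level: 6.
Criminal history: 11 prior points → Category Moderate (9-12).
Level 6 falls in the 4-9 band.
Grid: Level 4-9 × Category Moderate = 600-810 days.
Probation check: level 6 ≤ 13 and category Moderate ≤ Moderate → eligible.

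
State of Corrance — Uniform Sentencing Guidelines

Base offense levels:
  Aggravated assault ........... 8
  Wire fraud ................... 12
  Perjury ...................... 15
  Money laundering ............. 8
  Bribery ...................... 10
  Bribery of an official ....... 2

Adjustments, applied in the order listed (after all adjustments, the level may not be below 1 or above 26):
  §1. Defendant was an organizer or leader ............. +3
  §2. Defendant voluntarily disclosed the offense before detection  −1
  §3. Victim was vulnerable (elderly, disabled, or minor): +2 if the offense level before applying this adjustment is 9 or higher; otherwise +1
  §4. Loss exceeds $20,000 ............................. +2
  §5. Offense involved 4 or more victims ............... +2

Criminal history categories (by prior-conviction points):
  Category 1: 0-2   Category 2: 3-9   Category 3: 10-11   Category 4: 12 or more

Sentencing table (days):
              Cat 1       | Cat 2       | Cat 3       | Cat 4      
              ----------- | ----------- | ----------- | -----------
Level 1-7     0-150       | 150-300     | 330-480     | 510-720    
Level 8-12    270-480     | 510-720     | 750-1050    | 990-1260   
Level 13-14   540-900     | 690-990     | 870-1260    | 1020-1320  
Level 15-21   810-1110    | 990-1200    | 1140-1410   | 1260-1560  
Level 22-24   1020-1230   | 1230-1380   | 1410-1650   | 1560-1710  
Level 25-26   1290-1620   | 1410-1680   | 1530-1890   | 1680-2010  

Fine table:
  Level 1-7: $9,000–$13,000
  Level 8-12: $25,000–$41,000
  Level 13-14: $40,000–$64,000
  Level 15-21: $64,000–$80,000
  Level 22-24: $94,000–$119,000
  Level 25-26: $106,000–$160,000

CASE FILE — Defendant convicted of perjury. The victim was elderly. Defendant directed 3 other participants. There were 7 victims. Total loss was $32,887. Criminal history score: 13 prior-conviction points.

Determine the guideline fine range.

Base offense level for perjury: 15.
§1 applies: 15 + 3 = 18.
§3 applies (level before this adjustment is 18 ≥ 9, so +2): 18 + 2 = 20.
§4 applies: 20 + 2 = 22.
§5 applies: 22 + 2 = 24.
Final offense level: 24.
Level 24 falls in the 22-24 band.
Fine table: Level 22-24 → $94,000–$119,000.

$94,000–$119,000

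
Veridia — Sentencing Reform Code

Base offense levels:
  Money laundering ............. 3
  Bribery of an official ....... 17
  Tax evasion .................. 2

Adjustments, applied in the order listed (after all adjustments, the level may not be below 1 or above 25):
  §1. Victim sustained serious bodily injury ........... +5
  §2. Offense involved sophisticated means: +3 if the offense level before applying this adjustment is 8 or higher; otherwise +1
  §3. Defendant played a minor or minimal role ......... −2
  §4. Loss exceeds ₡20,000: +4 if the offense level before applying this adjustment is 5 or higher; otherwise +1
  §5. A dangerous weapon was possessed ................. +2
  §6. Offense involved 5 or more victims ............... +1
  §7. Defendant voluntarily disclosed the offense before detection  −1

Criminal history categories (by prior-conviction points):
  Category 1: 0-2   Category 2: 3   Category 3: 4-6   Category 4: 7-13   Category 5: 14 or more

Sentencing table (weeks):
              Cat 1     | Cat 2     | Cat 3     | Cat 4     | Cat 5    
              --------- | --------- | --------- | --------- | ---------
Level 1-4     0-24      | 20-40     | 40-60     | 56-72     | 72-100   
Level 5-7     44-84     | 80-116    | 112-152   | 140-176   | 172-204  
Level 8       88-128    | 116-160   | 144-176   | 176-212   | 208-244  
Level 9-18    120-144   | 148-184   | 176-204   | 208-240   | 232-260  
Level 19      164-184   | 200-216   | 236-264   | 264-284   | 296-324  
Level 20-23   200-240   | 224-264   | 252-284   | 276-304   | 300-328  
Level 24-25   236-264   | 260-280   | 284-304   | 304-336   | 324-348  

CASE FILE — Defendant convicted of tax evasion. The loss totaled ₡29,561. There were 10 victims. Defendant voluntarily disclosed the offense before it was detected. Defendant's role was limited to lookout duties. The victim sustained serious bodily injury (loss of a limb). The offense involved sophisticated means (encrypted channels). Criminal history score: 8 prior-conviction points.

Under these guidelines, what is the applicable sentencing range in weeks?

208-240 weeks

Base offense level for tax evasion: 2.
§1 applies: 2 + 5 = 7.
§2 applies (level before this adjustment is 7 < 8, so +1): 7 + 1 = 8.
§3 applies: 8 − 2 = 6.
§4 applies (level before this adjustment is 6 ≥ 5, so +4): 6 + 4 = 10.
§6 applies: 10 + 1 = 11.
§7 applies: 11 − 1 = 10.
Final offense level: 10.
Criminal history: 8 prior points → Category 4 (7-13).
Level 10 falls in the 9-18 band.
Grid: Level 9-18 × Category 4 = 208-240 weeks.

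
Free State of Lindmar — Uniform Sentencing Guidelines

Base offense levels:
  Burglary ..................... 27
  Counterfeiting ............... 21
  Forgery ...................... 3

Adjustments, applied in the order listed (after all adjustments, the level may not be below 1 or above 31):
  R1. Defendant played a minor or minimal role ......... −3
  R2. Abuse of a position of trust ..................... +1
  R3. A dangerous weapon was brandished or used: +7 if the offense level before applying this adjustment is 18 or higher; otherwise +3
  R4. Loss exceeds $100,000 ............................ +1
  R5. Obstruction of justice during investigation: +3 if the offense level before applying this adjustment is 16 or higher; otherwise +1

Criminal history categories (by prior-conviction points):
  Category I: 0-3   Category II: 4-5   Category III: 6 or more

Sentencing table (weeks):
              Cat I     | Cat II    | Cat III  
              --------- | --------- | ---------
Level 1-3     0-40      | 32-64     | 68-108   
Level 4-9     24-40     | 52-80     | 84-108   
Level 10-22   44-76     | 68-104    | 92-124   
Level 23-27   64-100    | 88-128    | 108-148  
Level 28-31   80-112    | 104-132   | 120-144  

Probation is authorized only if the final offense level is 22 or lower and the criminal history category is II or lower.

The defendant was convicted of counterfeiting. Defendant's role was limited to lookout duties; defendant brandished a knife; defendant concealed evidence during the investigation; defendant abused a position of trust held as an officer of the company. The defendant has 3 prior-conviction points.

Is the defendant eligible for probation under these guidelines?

No

Base offense level for counterfeiting: 21.
R1 applies: 21 − 3 = 18.
R2 applies: 18 + 1 = 19.
R3 applies (level before this adjustment is 19 ≥ 18, so +7): 19 + 7 = 26.
R4 does not apply.
R5 applies (level before this adjustment is 26 ≥ 16, so +3): 26 + 3 = 29.
Final offense level: 29.
Criminal history: 3 prior points → Category I (0-3).
Level 29 falls in the 28-31 band.
Grid: Level 28-31 × Category I = 80-112 weeks.
Probation check: level 29 > 22 and category I ≤ II → not eligible.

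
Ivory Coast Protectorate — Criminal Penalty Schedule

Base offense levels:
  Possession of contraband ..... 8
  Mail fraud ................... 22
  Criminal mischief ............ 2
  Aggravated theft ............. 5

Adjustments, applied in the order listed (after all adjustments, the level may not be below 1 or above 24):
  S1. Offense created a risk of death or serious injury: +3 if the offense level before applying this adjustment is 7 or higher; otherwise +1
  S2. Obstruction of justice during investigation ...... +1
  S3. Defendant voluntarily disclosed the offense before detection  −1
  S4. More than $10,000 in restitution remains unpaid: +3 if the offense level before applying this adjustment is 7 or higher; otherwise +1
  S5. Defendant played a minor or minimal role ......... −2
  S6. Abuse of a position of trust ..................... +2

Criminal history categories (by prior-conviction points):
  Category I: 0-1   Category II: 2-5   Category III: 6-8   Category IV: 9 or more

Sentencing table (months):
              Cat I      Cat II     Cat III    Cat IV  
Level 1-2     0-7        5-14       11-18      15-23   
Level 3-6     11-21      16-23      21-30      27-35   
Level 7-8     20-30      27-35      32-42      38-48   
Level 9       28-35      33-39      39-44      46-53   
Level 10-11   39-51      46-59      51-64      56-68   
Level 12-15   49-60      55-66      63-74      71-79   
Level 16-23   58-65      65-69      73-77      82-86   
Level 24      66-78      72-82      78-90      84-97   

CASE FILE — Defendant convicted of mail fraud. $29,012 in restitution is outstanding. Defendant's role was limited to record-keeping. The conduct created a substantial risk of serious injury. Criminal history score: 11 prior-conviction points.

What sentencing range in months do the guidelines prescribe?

Base offense level for mail fraud: 22.
S1 applies (level before this adjustment is 22 ≥ 7, so +3): 22 + 3 = 25.
S4 applies (level before this adjustment is 25 ≥ 7, so +3): 25 + 3 = 28.
S5 applies: 28 − 2 = 26.
S6 does not apply.
Level 26 exceeds the maximum of 24; capped at 24.
Final offense level: 24.
Criminal history: 11 prior points → Category IV (9+).
Level 24 falls in the 24 band.
Grid: Level 24 × Category IV = 84-97 months.

84-97 months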